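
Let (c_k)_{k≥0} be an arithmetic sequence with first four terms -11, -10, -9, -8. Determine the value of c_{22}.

11

Common difference d = 1.
c_k = -11 + (k - 0)·1.
c_{22} = -11 + 22·1 = 11.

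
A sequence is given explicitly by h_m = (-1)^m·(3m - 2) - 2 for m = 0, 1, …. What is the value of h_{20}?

(-1)^20 = 1; 3m - 2 at m=20 is 58; so h_{20} = 56.

56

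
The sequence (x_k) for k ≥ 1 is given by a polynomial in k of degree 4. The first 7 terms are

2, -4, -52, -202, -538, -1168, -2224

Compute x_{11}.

1st diffs: -6, -48, -150, -336, -630, -1056.
2nd diffs: -42, -102, -186, -294, -426.
3rd diffs: -60, -84, -108, -132.
4th diffs: -24, -24, -24 (constant).
So x_k = -k^4 + 4k^2 - 3k + 2.
Evaluating at k = 11 gives x_{11} = -14188.

-14188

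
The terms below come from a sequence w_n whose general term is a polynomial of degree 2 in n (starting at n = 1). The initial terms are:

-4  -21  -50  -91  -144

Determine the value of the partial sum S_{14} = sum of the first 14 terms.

1st diffs: -17, -29, -41, -53.
2nd diffs: -12, -12, -12 (constant).
So w_n = -6n^2 + n + 1.
Continuing: …, -209, -286, -375, -476, …, w_{14} = -1161.
Summing n = 1..14 (14 terms) gives -5971.

-5971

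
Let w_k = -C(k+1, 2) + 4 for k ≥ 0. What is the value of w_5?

C(6, 2) = 15, so w_5 = -11.

-11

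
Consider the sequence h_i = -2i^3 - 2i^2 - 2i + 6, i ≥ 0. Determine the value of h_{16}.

h_{16} = -2·16^3 - 2·16^2 - 2·16 + 6 = -8730.

-8730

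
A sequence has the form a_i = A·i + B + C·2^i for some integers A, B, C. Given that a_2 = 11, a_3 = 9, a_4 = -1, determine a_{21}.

At i = 2, 3, 4: 2A + B + 4C = 11; 3A + B + 8C = 9; 4A + B + 16C = -1.
Subtracting the first from the second: A + 4C = -2.
Subtracting the second from the third: A + 8C = -10.
Solving: C = -2, A = 6, then B = 7.
So a_i = 6·i + 7 + (-2)·2^i; at i=21 this is -4194171.

-4194171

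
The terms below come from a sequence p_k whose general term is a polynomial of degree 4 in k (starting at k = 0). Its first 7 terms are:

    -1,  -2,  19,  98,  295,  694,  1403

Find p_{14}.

39115

1st diffs: -1, 21, 79, 197, 399, 709.
2nd diffs: 22, 58, 118, 202, 310.
3rd diffs: 36, 60, 84, 108.
4th diffs: 24, 24, 24 (constant).
So p_k = k^4 + 4k^2 - 6k - 1.
Evaluating at k = 14 gives p_{14} = 39115.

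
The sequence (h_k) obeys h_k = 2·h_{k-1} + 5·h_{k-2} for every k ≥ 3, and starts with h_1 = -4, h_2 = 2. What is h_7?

Iterate the recurrence:
h_3 = -16;  h_4 = -22;  h_5 = -124;  h_6 = -358;  h_7 = -1336.

-1336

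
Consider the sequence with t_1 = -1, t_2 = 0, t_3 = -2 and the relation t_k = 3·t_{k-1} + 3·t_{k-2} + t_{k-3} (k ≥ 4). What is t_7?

Compute successive terms:
t_4 = -7, t_5 = -27, t_6 = -104, t_7 = -400.

-400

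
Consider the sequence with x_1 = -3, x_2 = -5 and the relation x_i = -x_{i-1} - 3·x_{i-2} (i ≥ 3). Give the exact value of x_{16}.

6121

Step forward from the initial values:
x_3 = 14, x_4 = 1, x_5 = -43, …, x_{13} = 3077, x_{14} = 1555, x_{15} = -10786, x_{16} = 6121.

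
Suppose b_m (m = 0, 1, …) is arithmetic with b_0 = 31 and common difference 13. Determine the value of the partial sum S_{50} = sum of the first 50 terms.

17475

b_m = 31 + (m - 0)·13.
b_{49} = 668; S = 50·(31 + 668)/2 = 17475.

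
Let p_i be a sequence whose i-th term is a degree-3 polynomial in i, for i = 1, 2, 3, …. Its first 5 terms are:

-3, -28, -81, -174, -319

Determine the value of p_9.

-1659

1st diffs: -25, -53, -93, -145.
2nd diffs: -28, -40, -52.
3rd diffs: -12, -12 (constant).
Newton forward-difference form: p_i = -3 + (-25)·C(i-1,1) + (-28)·C(i-1,2) + (-12)·C(i-1,3).
At i = 9: i-1 = 8, so p_9 = -3 - 200 - 784 - 672 = -1659.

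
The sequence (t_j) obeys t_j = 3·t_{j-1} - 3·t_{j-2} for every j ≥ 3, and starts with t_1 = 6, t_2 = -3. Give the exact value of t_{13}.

Compute successive terms:
t_3 = -27, t_4 = -72, t_5 = -135, …, t_{10} = 1944, t_{11} = 3645, t_{12} = 5103, t_{13} = 4374.

4374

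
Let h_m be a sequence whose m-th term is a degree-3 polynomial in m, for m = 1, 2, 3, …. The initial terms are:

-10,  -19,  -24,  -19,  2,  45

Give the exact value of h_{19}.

1st diffs: -9, -5, 5, 21, 43.
2nd diffs: 4, 10, 16, 22.
3rd diffs: 6, 6, 6 (constant).
So h_m = m^3 - 4m^2 - 4m - 3.
Evaluating at m = 19 gives h_{19} = 5336.

5336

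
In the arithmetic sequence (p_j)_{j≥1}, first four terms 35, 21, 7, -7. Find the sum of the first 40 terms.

-9520

Common difference d = -14.
p_j = 35 + (j - 1)·(-14).
p_{40} = -511; S = 40·(35 + (-511))/2 = -9520.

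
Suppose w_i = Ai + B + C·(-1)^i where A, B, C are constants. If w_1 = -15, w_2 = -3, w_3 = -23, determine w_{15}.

Write the equations: A + B - C = -15; 2A + B + C = -3; 3A + B - C = -23.
Subtracting the first from the second: A + 2C = 12.
Subtracting the second from the third: A - 2C = -20.
Solving: C = 8, A = -4, then B = -3.
Hence w_{15} = -4·15 + (-3) + 8·(-1) = -71.

-71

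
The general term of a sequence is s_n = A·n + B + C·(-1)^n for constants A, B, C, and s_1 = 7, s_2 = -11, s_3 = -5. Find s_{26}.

The three given values yield: A + B - C = 7; 2A + B + C = -11; 3A + B - C = -5.
Subtracting the first from the second: A + 2C = -18.
Subtracting the second from the third: A - 2C = 6.
Solving: C = -6, A = -6, then B = 7.
Hence s_{26} = -6·26 + 7 + (-6)·1 = -155.

-155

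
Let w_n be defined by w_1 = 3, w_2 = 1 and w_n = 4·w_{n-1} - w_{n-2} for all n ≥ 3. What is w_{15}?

Compute successive terms:
w_3 = 1  w_4 = 3  w_5 = 11  …  w_{12} = 110771  w_{13} = 413403  w_{14} = 1542841  w_{15} = 5757961.

5757961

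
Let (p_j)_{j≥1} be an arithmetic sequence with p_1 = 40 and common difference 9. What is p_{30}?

p_j = 40 + (j - 1)·9.
p_{30} = 40 + 29·9 = 301.

301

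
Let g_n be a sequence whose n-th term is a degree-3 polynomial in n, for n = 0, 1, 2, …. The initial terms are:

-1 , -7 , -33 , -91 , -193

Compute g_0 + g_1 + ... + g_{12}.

-14781

1st diffs: -6, -26, -58, -102.
2nd diffs: -20, -32, -44.
3rd diffs: -12, -12 (constant).
So g_n = -2n^3 - 4n^2 - 1.
Continuing: …, -351, -577, -883, -1281, …, g_{12} = -4033.
Summing n = 0..12 (13 terms) gives -14781.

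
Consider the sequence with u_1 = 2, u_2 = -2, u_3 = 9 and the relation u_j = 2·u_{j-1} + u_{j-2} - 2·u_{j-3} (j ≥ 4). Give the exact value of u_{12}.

4772

Step forward from the initial values:
u_4 = 12  u_5 = 37  u_6 = 68  u_7 = 149  u_8 = 292  u_9 = 597  u_{10} = 1188  u_{11} = 2389  u_{12} = 4772.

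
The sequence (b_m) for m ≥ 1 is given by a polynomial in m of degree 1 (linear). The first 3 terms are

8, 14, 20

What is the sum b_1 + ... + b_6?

1st diffs: 6, 6 (constant).
So b_m = 6m + 2.
Continuing: 26, 32, 38.
Summing m = 1..6 (6 terms) gives 138.

138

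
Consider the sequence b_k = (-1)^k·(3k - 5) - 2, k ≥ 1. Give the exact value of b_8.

(-1)^8 = 1; 3k - 5 at k=8 is 19; so b_8 = 17.

17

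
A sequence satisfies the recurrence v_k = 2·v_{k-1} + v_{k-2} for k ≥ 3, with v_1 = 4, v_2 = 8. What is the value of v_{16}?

Applying the relation repeatedly:
v_3 = 20; v_4 = 48; v_5 = 116; …; v_{13} = 133844; v_{14} = 323128; v_{15} = 780100; v_{16} = 1883328.

1883328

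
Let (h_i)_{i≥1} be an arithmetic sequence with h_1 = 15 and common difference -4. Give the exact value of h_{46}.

-165

h_i = 15 + (i - 1)·(-4).
h_{46} = 15 + 45·(-4) = -165.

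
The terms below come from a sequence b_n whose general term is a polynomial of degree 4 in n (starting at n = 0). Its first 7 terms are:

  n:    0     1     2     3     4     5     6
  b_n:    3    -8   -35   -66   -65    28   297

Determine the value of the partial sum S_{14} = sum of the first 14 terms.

53277

1st diffs: -11, -27, -31, 1, 93, 269.
2nd diffs: -16, -4, 32, 92, 176.
3rd diffs: 12, 36, 60, 84.
4th diffs: 24, 24, 24 (constant).
So b_n = n^4 - 4n^3 - 3n^2 - 5n + 3.
Continuing: …, 850, 1819, 3360, 5653, …, b_{13} = 19204.
Summing n = 0..13 (14 terms) gives 53277.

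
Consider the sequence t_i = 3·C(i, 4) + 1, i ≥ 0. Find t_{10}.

631

C(10, 4) = 210, so t_{10} = 631.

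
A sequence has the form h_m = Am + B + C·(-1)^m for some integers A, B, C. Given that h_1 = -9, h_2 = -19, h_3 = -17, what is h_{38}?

At m = 1, 2, 3: A + B - C = -9; 2A + B + C = -19; 3A + B - C = -17.
Subtracting the first from the second: A + 2C = -10.
Subtracting the second from the third: A - 2C = 2.
Solving: C = -3, A = -4, then B = -8.
Hence h_{38} = -4·38 + (-8) + (-3)·1 = -163.

-163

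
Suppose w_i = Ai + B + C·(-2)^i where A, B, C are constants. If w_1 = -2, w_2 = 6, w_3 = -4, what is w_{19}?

The three given values yield: A + B - 2C = -2; 2A + B + 4C = 6; 3A + B - 8C = -4.
Subtracting the first from the second: A + 6C = 8.
Subtracting the second from the third: A - 12C = -10.
Solving: C = 1, A = 2, then B = -2.
Therefore w_{19} = 38 + (-2) + 1·(-524288) = -524252.

-524252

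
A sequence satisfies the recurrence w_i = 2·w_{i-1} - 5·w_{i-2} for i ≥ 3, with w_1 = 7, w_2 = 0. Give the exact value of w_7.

Step forward from the initial values:
w_3 = -35; w_4 = -70; w_5 = 35; w_6 = 420; w_7 = 665.

665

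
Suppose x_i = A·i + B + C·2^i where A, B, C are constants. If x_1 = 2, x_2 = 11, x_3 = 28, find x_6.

255

Plug in i = 1, 2, 3: A + B + 2C = 2; 2A + B + 4C = 11; 3A + B + 8C = 28.
Subtracting the first from the second: A + 2C = 9.
Subtracting the second from the third: A + 4C = 17.
Solving: C = 4, A = 1, then B = -7.
Therefore x_6 = 6 + (-7) + 4·64 = 255.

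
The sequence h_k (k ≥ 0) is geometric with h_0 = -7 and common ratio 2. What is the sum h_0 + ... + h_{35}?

h_k = (-7)·2^(k-0).
S = (-7)·(2^36 - 1)/(2 - 1) = (-7)·(68719476736 - 1)/(1) = -481036337145.

-481036337145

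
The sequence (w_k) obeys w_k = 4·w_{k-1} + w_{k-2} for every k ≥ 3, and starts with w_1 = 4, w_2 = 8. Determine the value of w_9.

207364

Iterate the recurrence:
w_3 = 36, w_4 = 152, w_5 = 644, w_6 = 2728, w_7 = 11556, w_8 = 48952, w_9 = 207364.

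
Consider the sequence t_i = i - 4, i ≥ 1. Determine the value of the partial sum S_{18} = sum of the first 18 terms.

Over i = 1..18: Σi = 171.
Total = (1)·171 + (-4)·18 = 99.

99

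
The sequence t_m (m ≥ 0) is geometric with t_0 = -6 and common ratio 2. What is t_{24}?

-100663296

t_m = (-6)·2^(m-0).
t_{24} = (-6)·2^24 = -100663296.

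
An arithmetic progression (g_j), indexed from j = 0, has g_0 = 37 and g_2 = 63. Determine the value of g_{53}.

726

Common difference d = (63 - 37) / (2 - 0) = 13.
g_j = 37 + (j - 0)·13.
g_{53} = 37 + 53·13 = 726.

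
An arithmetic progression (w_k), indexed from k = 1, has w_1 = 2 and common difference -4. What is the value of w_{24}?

-90

w_k = 2 + (k - 1)·(-4).
w_{24} = 2 + 23·(-4) = -90.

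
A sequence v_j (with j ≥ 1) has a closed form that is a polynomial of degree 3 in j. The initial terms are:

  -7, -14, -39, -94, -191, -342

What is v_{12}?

-3054

1st diffs: -7, -25, -55, -97, -151.
2nd diffs: -18, -30, -42, -54.
3rd diffs: -12, -12, -12 (constant).
Newton forward-difference form: v_j = -7 + (-7)·C(j-1,1) + (-18)·C(j-1,2) + (-12)·C(j-1,3).
At j = 12: j-1 = 11, so v_{12} = -7 - 77 - 990 - 1980 = -3054.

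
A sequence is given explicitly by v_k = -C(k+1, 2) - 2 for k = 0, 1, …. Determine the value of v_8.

C(9, 2) = 36, so v_8 = -38.

-38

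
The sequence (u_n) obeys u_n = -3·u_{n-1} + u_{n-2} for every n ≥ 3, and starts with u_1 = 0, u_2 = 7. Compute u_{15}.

-35680701

Compute successive terms:
u_3 = -21  u_4 = 70  u_5 = -231  …  u_{12} = 990367  u_{13} = -3270960  u_{14} = 10803247  u_{15} = -35680701.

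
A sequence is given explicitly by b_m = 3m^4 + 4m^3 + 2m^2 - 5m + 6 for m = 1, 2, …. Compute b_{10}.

34156

b_{10} = 3·10^4 + 4·10^3 + 2·10^2 - 5·10 + 6 = 34156.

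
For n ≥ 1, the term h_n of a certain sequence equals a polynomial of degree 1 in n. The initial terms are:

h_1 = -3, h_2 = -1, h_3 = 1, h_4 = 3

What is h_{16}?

27

1st diffs: 2, 2, 2 (constant).
So h_n = 2n - 5.
Evaluating at n = 16 gives h_{16} = 27.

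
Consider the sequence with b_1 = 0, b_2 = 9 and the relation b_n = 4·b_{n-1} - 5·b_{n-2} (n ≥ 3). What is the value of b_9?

-3024

Iterate the recurrence:
b_3 = 36; b_4 = 99; b_5 = 216; b_6 = 369; b_7 = 396; b_8 = -261; b_9 = -3024.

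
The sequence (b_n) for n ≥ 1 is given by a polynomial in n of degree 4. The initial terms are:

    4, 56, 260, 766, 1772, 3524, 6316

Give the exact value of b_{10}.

24592

1st diffs: 52, 204, 506, 1006, 1752, 2792.
2nd diffs: 152, 302, 500, 746, 1040.
3rd diffs: 150, 198, 246, 294.
4th diffs: 48, 48, 48 (constant).
So b_n = 2n^4 + 5n^3 - 4n^2 - n + 2.
Evaluating at n = 10 gives b_{10} = 24592.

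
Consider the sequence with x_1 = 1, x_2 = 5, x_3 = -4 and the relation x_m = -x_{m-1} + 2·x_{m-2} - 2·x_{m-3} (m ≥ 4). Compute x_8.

Compute successive terms:
x_4 = 12, x_5 = -30, x_6 = 62, x_7 = -146, x_8 = 330.

330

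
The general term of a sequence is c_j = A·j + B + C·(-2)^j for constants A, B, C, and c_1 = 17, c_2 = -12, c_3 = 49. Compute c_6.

Write the equations: A + B - 2C = 17; 2A + B + 4C = -12; 3A + B - 8C = 49.
Subtracting the first from the second: A + 6C = -29.
Subtracting the second from the third: A - 12C = 61.
Solving: C = -5, A = 1, then B = 6.
Hence c_6 = 1·6 + 6 + (-5)·64 = -308.

-308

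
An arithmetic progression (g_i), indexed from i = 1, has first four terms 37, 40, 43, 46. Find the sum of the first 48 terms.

5160

Common difference d = 3.
g_i = 37 + (i - 1)·3.
g_{48} = 178; S = 48·(37 + 178)/2 = 5160.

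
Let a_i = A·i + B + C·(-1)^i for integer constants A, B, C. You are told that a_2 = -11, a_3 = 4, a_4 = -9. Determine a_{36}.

Plug in i = 2, 3, 4: 2A + B + C = -11; 3A + B - C = 4; 4A + B + C = -9.
Subtracting the first from the second: A - 2C = 15.
Subtracting the second from the third: A + 2C = -13.
Solving: C = -7, A = 1, then B = -6.
Therefore a_{36} = 36 + (-6) + (-7)·1 = 23.

23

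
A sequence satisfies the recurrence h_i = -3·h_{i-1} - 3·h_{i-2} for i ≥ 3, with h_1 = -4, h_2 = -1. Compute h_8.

27

Step forward from the initial values:
h_3 = 15;  h_4 = -42;  h_5 = 81;  h_6 = -117;  h_7 = 108;  h_8 = 27.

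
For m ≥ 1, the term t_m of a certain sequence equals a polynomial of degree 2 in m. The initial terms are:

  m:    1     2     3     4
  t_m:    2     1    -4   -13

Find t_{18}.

1st diffs: -1, -5, -9.
2nd diffs: -4, -4 (constant).
So t_m = -2m^2 + 5m - 1.
Evaluating at m = 18 gives t_{18} = -559.

-559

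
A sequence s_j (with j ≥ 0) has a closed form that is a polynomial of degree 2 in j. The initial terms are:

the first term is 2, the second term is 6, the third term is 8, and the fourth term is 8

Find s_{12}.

-82

1st diffs: 4, 2, 0.
2nd diffs: -2, -2 (constant).
Newton forward-difference form: s_j = 2 + 4·C(j,1) + (-2)·C(j,2).
At j = 12: j = 12, so s_{12} = 2 + 48 - 132 = -82.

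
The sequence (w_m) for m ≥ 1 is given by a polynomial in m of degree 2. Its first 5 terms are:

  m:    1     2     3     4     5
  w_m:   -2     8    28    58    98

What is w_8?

1st diffs: 10, 20, 30, 40.
2nd diffs: 10, 10, 10 (constant).
Newton forward-difference form: w_m = -2 + 10·C(m-1,1) + 10·C(m-1,2).
At m = 8: m-1 = 7, so w_8 = -2 + 70 + 210 = 278.

278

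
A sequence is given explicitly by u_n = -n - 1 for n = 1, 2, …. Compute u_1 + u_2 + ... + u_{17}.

-170

Over n = 1..17: Σn = 153.
Total = (-1)·153 + (-1)·17 = -170.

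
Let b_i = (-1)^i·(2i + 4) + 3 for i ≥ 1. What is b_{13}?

(-1)^13 = -1; 2i + 4 at i=13 is 30; so b_{13} = -27.

-27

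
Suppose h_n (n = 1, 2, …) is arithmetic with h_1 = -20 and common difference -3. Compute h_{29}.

-104

h_n = -20 + (n - 1)·(-3).
h_{29} = -20 + 28·(-3) = -104.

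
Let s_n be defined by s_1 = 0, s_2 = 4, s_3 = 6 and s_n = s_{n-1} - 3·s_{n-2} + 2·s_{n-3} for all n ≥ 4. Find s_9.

-146

s_4 = -6; s_5 = -16; s_6 = 14; s_7 = 50; s_8 = -24; s_9 = -146.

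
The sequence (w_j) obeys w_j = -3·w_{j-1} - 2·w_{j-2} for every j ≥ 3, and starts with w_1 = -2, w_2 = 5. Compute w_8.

Iterate the recurrence:
w_3 = -11;  w_4 = 23;  w_5 = -47;  w_6 = 95;  w_7 = -191;  w_8 = 383.
(Characteristic roots are -1 and -2.)

383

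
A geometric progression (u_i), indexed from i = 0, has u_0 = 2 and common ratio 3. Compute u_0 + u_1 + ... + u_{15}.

43046720

u_i = 2·3^(i-0).
S = 2·(3^16 - 1)/(3 - 1) = 2·(43046721 - 1)/(2) = 43046720.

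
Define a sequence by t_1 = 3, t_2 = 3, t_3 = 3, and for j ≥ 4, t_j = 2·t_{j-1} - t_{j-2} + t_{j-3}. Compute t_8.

63

Compute successive terms:
t_4 = 6;  t_5 = 12;  t_6 = 21;  t_7 = 36;  t_8 = 63.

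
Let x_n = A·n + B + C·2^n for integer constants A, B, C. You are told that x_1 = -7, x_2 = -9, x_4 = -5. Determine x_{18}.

Plug in n = 1, 2, 4: A + B + 2C = -7; 2A + B + 4C = -9; 4A + B + 16C = -5.
Subtracting the first from the second: A + 2C = -2.
Subtracting the second from the third: 2A + 12C = 4.
Solving: C = 1, A = -4, then B = -5.
So x_n = -4·n + (-5) + 1·2^n; at n=18 this is 262067.

262067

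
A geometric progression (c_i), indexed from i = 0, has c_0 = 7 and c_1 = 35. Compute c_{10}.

Common ratio r = 5.
c_i = 7·5^(i-0).
c_{10} = 7·5^10 = 68359375.

68359375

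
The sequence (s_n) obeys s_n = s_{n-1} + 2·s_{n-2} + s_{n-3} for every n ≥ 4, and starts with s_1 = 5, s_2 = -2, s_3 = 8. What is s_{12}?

Iterate the recurrence:
s_4 = 9  s_5 = 23  s_6 = 49  s_7 = 104  s_8 = 225  s_9 = 482  s_{10} = 1036  s_{11} = 2225  s_{12} = 4779.

4779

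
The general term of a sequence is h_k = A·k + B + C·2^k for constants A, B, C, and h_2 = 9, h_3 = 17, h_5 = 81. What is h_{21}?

At k = 2, 3, 5: 2A + B + 4C = 9; 3A + B + 8C = 17; 5A + B + 32C = 81.
Subtracting the first from the second: A + 4C = 8.
Subtracting the second from the third: 2A + 24C = 64.
Solving: C = 3, A = -4, then B = 5.
Hence h_{21} = -4·21 + 5 + 3·2097152 = 6291377.

6291377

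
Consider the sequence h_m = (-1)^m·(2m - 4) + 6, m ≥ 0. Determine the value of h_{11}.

(-1)^11 = -1; 2m - 4 at m=11 is 18; so h_{11} = -12.

-12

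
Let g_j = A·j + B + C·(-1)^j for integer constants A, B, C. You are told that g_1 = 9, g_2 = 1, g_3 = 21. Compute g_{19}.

117

Plug in j = 1, 2, 3: A + B - C = 9; 2A + B + C = 1; 3A + B - C = 21.
Subtracting the first from the second: A + 2C = -8.
Subtracting the second from the third: A - 2C = 20.
Solving: C = -7, A = 6, then B = -4.
Therefore g_{19} = 114 + (-4) + (-7)·(-1) = 117.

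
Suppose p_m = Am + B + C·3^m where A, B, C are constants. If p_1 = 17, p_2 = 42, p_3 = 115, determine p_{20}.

13947137628

Plug in m = 1, 2, 3: A + B + 3C = 17; 2A + B + 9C = 42; 3A + B + 27C = 115.
Subtracting the first from the second: A + 6C = 25.
Subtracting the second from the third: A + 18C = 73.
Solving: C = 4, A = 1, then B = 4.
Hence p_{20} = 1·20 + 4 + 4·3486784401 = 13947137628.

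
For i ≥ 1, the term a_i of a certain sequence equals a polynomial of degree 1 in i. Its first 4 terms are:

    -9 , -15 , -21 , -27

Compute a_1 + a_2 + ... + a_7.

-189

1st diffs: -6, -6, -6 (constant).
So a_i = -6i - 3.
Continuing: -33, -39, -45.
Summing i = 1..7 (7 terms) gives -189.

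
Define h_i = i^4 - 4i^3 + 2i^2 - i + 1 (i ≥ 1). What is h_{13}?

20099

h_{13} = 1·13^4 - 4·13^3 + 2·13^2 - 1·13 + 1 = 20099.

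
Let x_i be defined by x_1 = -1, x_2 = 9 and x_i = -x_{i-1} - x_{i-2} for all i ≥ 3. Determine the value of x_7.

Compute successive terms:
x_3 = -8, x_4 = -1, x_5 = 9, x_6 = -8, x_7 = -1.

-1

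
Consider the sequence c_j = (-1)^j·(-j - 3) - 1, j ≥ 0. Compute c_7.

9

(-1)^7 = -1; -j - 3 at j=7 is -10; so c_7 = 9.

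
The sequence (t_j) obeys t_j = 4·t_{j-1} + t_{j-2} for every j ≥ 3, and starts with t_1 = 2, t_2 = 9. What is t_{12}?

Iterate the recurrence:
t_3 = 38; t_4 = 161; t_5 = 682; t_6 = 2889; t_7 = 12238; t_8 = 51841; t_9 = 219602; t_{10} = 930249; t_{11} = 3940598; t_{12} = 16692641.

16692641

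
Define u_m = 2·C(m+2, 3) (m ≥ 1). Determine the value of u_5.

70

C(7, 3) = 35, so u_5 = 70.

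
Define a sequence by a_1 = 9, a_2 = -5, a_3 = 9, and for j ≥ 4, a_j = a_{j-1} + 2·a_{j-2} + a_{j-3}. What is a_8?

a_4 = 8;  a_5 = 21;  a_6 = 46;  a_7 = 96;  a_8 = 209.

209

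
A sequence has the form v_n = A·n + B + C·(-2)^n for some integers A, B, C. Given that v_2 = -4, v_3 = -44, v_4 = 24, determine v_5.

Write the equations: 2A + B + 4C = -4; 3A + B - 8C = -44; 4A + B + 16C = 24.
Subtracting the first from the second: A - 12C = -40.
Subtracting the second from the third: A + 24C = 68.
Solving: C = 3, A = -4, then B = -8.
Hence v_5 = -4·5 + (-8) + 3·(-32) = -124.

-124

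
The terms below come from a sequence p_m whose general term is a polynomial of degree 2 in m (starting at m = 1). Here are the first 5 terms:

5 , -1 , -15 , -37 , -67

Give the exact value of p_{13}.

-595

1st diffs: -6, -14, -22, -30.
2nd diffs: -8, -8, -8 (constant).
Newton forward-difference form: p_m = 5 + (-6)·C(m-1,1) + (-8)·C(m-1,2).
At m = 13: m-1 = 12, so p_{13} = 5 - 72 - 528 = -595.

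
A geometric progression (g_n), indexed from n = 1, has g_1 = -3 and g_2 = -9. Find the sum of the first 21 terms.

-15690529803

Common ratio r = 3.
g_n = (-3)·3^(n-1).
S = (-3)·(3^21 - 1)/(3 - 1) = (-3)·(10460353203 - 1)/(2) = -15690529803.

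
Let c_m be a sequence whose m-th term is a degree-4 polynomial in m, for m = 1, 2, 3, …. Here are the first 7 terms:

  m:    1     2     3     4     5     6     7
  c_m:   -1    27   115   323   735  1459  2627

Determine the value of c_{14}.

39363

1st diffs: 28, 88, 208, 412, 724, 1168.
2nd diffs: 60, 120, 204, 312, 444.
3rd diffs: 60, 84, 108, 132.
4th diffs: 24, 24, 24 (constant).
Newton forward-difference form: c_m = -1 + 28·C(m-1,1) + 60·C(m-1,2) + 60·C(m-1,3) + 24·C(m-1,4).
At m = 14: m-1 = 13, so c_{14} = -1 + 364 + 4680 + 17160 + 17160 = 39363.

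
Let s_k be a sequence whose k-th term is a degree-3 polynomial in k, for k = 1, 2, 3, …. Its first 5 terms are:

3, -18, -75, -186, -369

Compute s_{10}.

1st diffs: -21, -57, -111, -183.
2nd diffs: -36, -54, -72.
3rd diffs: -18, -18 (constant).
So s_k = -3k^3 + 6.
Evaluating at k = 10 gives s_{10} = -2994.

-2994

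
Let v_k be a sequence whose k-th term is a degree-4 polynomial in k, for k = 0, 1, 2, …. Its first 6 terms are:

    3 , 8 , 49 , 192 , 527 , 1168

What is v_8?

6427

1st diffs: 5, 41, 143, 335, 641.
2nd diffs: 36, 102, 192, 306.
3rd diffs: 66, 90, 114.
4th diffs: 24, 24 (constant).
Newton forward-difference form: v_k = 3 + 5·C(k,1) + 36·C(k,2) + 66·C(k,3) + 24·C(k,4).
At k = 8: k = 8, so v_8 = 3 + 40 + 1008 + 3696 + 1680 = 6427.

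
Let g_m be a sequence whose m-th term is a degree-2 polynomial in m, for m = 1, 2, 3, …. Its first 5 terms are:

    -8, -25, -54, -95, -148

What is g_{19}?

-2150

1st diffs: -17, -29, -41, -53.
2nd diffs: -12, -12, -12 (constant).
Newton forward-difference form: g_m = -8 + (-17)·C(m-1,1) + (-12)·C(m-1,2).
At m = 19: m-1 = 18, so g_{19} = -8 - 306 - 1836 = -2150.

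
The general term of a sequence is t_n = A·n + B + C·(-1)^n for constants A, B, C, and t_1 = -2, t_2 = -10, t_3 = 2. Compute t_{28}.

The three given values yield: A + B - C = -2; 2A + B + C = -10; 3A + B - C = 2.
Subtracting the first from the second: A + 2C = -8.
Subtracting the second from the third: A - 2C = 12.
Solving: C = -5, A = 2, then B = -9.
Hence t_{28} = 2·28 + (-9) + (-5)·1 = 42.

42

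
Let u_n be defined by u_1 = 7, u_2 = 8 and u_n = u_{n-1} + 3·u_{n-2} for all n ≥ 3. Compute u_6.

u_3 = 29  u_4 = 53  u_5 = 140  u_6 = 299.

299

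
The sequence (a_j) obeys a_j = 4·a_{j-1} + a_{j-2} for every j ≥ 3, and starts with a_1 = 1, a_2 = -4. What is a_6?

-1148

a_3 = -15  a_4 = -64  a_5 = -271  a_6 = -1148.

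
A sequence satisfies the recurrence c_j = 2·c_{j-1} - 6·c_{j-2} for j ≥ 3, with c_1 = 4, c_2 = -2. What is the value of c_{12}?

71488

Applying the relation repeatedly:
c_3 = -28, c_4 = -44, c_5 = 80, c_6 = 424, c_7 = 368, c_8 = -1808, c_9 = -5824, c_{10} = -800, c_{11} = 33344, c_{12} = 71488.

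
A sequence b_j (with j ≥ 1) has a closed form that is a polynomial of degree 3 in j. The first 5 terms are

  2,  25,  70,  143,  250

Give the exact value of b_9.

1st diffs: 23, 45, 73, 107.
2nd diffs: 22, 28, 34.
3rd diffs: 6, 6 (constant).
Newton forward-difference form: b_j = 2 + 23·C(j-1,1) + 22·C(j-1,2) + 6·C(j-1,3).
At j = 9: j-1 = 8, so b_9 = 2 + 184 + 616 + 336 = 1138.

1138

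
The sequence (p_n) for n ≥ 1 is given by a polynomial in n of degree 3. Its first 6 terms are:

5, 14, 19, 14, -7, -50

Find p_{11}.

-805

1st diffs: 9, 5, -5, -21, -43.
2nd diffs: -4, -10, -16, -22.
3rd diffs: -6, -6, -6 (constant).
Newton forward-difference form: p_n = 5 + 9·C(n-1,1) + (-4)·C(n-1,2) + (-6)·C(n-1,3).
At n = 11: n-1 = 10, so p_{11} = 5 + 90 - 180 - 720 = -805.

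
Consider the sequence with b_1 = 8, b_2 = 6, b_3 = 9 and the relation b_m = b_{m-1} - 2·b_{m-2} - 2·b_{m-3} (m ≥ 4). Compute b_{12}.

Iterate the recurrence:
b_4 = -19;  b_5 = -49;  b_6 = -29;  b_7 = 107;  b_8 = 263;  b_9 = 107;  b_{10} = -633;  b_{11} = -1373;  b_{12} = -321.

-321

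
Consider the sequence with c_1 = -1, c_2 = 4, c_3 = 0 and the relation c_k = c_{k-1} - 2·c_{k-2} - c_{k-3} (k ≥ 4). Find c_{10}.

-136

Step forward from the initial values:
c_4 = -7, c_5 = -11, c_6 = 3, c_7 = 32, c_8 = 37, c_9 = -30, c_{10} = -136.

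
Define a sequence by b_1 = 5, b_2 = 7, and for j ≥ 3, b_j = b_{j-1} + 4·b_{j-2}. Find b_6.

383

b_3 = 27; b_4 = 55; b_5 = 163; b_6 = 383.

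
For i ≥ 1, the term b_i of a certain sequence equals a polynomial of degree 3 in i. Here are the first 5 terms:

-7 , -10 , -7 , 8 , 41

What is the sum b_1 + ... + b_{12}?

1st diffs: -3, 3, 15, 33.
2nd diffs: 6, 12, 18.
3rd diffs: 6, 6 (constant).
Newton forward-difference form: b_i = -7 + (-3)·C(i-1,1) + 6·C(i-1,2) + 6·C(i-1,3).
Continuing: …, 98, 185, 308, 473, …, b_{12} = 1280.
Summing i = 1..12 (12 terms) gives 4008.

4008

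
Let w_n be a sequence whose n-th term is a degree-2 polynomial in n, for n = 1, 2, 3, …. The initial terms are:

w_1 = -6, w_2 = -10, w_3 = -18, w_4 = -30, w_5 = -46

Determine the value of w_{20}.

-766

1st diffs: -4, -8, -12, -16.
2nd diffs: -4, -4, -4 (constant).
Newton forward-difference form: w_n = -6 + (-4)·C(n-1,1) + (-4)·C(n-1,2).
At n = 20: n-1 = 19, so w_{20} = -6 - 76 - 684 = -766.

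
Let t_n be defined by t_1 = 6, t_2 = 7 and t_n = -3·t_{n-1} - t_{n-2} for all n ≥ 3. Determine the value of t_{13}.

-430842

Compute successive terms:
t_3 = -27; t_4 = 74; t_5 = -195; …; t_{10} = 24010; t_{11} = -62859; t_{12} = 164567; t_{13} = -430842.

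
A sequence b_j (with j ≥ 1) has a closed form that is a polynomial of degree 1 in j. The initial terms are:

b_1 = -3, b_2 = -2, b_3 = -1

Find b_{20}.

1st diffs: 1, 1 (constant).
So b_j = j - 4.
Evaluating at j = 20 gives b_{20} = 16.

16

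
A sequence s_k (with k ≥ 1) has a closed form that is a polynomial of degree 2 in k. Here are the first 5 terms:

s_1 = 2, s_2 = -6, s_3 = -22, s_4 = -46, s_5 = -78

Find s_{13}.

1st diffs: -8, -16, -24, -32.
2nd diffs: -8, -8, -8 (constant).
Newton forward-difference form: s_k = 2 + (-8)·C(k-1,1) + (-8)·C(k-1,2).
At k = 13: k-1 = 12, so s_{13} = 2 - 96 - 528 = -622.

-622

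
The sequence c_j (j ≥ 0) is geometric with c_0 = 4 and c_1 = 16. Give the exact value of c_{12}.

Common ratio r = 4.
c_j = 4·4^(j-0).
c_{12} = 4·4^12 = 67108864.

67108864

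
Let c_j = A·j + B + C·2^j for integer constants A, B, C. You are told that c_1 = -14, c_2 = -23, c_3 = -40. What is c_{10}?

Plug in j = 1, 2, 3: A + B + 2C = -14; 2A + B + 4C = -23; 3A + B + 8C = -40.
Subtracting the first from the second: A + 2C = -9.
Subtracting the second from the third: A + 4C = -17.
Solving: C = -4, A = -1, then B = -5.
Therefore c_{10} = -10 + (-5) + (-4)·1024 = -4111.

-4111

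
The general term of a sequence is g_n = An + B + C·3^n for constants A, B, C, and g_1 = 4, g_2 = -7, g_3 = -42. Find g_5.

The three given values yield: A + B + 3C = 4; 2A + B + 9C = -7; 3A + B + 27C = -42.
Subtracting the first from the second: A + 6C = -11.
Subtracting the second from the third: A + 18C = -35.
Solving: C = -2, A = 1, then B = 9.
So g_n = 1·n + 9 + (-2)·3^n; at n=5 this is -472.

-472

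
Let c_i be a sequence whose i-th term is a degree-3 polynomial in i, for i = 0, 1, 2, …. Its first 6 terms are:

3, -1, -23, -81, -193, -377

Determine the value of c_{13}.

1st diffs: -4, -22, -58, -112, -184.
2nd diffs: -18, -36, -54, -72.
3rd diffs: -18, -18, -18 (constant).
Newton forward-difference form: c_i = 3 + (-4)·C(i,1) + (-18)·C(i,2) + (-18)·C(i,3).
At i = 13: i = 13, so c_{13} = 3 - 52 - 1404 - 5148 = -6601.

-6601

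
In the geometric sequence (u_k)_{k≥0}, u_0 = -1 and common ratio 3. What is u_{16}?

-43046721

u_k = (-1)·3^(k-0).
u_{16} = (-1)·3^16 = -43046721.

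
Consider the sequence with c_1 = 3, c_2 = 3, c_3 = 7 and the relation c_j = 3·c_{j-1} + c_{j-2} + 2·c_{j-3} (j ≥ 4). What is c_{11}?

174487

c_4 = 30, c_5 = 103, c_6 = 353, c_7 = 1222, c_8 = 4225, c_9 = 14603, c_{10} = 50478, c_{11} = 174487.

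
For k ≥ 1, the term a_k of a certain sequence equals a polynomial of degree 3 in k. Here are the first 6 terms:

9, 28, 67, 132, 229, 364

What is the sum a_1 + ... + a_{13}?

1st diffs: 19, 39, 65, 97, 135.
2nd diffs: 20, 26, 32, 38.
3rd diffs: 6, 6, 6 (constant).
Newton forward-difference form: a_k = 9 + 19·C(k-1,1) + 20·C(k-1,2) + 6·C(k-1,3).
Continuing: …, 543, 772, 1057, 1404, …, a_{13} = 2877.
Summing k = 1..13 (13 terms) gives 11609.

11609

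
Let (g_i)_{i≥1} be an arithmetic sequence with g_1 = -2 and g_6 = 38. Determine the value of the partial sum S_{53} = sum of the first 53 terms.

10918

Common difference d = (38 - (-2)) / (6 - 1) = 8.
g_i = -2 + (i - 1)·8.
g_{53} = 414; S = 53·(-2 + 414)/2 = 10918.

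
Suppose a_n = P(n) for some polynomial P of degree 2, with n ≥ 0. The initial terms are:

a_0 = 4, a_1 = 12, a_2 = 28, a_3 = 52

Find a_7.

228

1st diffs: 8, 16, 24.
2nd diffs: 8, 8 (constant).
Newton forward-difference form: a_n = 4 + 8·C(n,1) + 8·C(n,2).
At n = 7: n = 7, so a_7 = 4 + 56 + 168 = 228.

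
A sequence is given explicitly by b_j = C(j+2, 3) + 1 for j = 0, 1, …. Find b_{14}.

C(16, 3) = 560, so b_{14} = 561.

561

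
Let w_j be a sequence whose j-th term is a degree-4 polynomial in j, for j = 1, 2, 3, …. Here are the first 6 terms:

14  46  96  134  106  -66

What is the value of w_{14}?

1st diffs: 32, 50, 38, -28, -172.
2nd diffs: 18, -12, -66, -144.
3rd diffs: -30, -54, -78.
4th diffs: -24, -24 (constant).
So w_j = -j^4 + 5j^3 + 4j^2 + 6.
Evaluating at j = 14 gives w_{14} = -23906.

-23906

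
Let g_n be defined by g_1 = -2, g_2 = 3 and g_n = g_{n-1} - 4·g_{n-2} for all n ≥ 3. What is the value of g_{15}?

-43285

Compute successive terms:
g_3 = 11;  g_4 = -1;  g_5 = -45;  …;  g_{12} = 5407;  g_{13} = 7219;  g_{14} = -14409;  g_{15} = -43285.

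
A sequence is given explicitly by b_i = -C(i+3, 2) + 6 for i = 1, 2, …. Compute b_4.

-15

C(7, 2) = 21, so b_4 = -15.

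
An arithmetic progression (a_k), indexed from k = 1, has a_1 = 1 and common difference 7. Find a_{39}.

a_k = 1 + (k - 1)·7.
a_{39} = 1 + 38·7 = 267.

267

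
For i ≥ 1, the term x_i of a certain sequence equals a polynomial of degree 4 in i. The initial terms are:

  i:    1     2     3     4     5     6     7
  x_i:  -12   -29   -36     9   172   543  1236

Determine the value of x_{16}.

52653

1st diffs: -17, -7, 45, 163, 371, 693.
2nd diffs: 10, 52, 118, 208, 322.
3rd diffs: 42, 66, 90, 114.
4th diffs: 24, 24, 24 (constant).
Newton forward-difference form: x_i = -12 + (-17)·C(i-1,1) + 10·C(i-1,2) + 42·C(i-1,3) + 24·C(i-1,4).
At i = 16: i-1 = 15, so x_{16} = -12 - 255 + 1050 + 19110 + 32760 = 52653.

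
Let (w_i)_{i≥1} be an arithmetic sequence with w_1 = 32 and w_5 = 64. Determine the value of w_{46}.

Common difference d = (64 - 32) / (5 - 1) = 8.
w_i = 32 + (i - 1)·8.
w_{46} = 32 + 45·8 = 392.

392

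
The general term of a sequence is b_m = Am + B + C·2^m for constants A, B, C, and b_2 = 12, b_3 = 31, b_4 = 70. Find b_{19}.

2621415

At m = 2, 3, 4: 2A + B + 4C = 12; 3A + B + 8C = 31; 4A + B + 16C = 70.
Subtracting the first from the second: A + 4C = 19.
Subtracting the second from the third: A + 8C = 39.
Solving: C = 5, A = -1, then B = -6.
Therefore b_{19} = -19 + (-6) + 5·524288 = 2621415.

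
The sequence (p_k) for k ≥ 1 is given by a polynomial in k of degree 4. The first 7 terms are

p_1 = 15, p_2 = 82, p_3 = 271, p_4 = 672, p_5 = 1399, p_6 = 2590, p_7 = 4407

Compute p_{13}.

40551

1st diffs: 67, 189, 401, 727, 1191, 1817.
2nd diffs: 122, 212, 326, 464, 626.
3rd diffs: 90, 114, 138, 162.
4th diffs: 24, 24, 24 (constant).
Newton forward-difference form: p_k = 15 + 67·C(k-1,1) + 122·C(k-1,2) + 90·C(k-1,3) + 24·C(k-1,4).
At k = 13: k-1 = 12, so p_{13} = 15 + 804 + 8052 + 19800 + 11880 = 40551.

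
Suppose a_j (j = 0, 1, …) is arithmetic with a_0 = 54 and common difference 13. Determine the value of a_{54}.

756

a_j = 54 + (j - 0)·13.
a_{54} = 54 + 54·13 = 756.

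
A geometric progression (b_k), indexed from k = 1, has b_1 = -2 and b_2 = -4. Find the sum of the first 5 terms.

-62

Common ratio r = 2.
b_k = (-2)·2^(k-1).
S = (-2)·(2^5 - 1)/(2 - 1) = (-2)·(32 - 1)/(1) = -62.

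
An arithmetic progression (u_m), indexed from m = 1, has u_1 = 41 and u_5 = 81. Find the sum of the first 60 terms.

Common difference d = (81 - 41) / (5 - 1) = 10.
u_m = 41 + (m - 1)·10.
u_{60} = 631; S = 60·(41 + 631)/2 = 20160.

20160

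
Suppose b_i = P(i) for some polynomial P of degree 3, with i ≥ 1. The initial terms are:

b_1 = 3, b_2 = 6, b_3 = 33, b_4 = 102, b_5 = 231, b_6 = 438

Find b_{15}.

1st diffs: 3, 27, 69, 129, 207.
2nd diffs: 24, 42, 60, 78.
3rd diffs: 18, 18, 18 (constant).
So b_i = 3i^3 - 6i^2 + 6.
Evaluating at i = 15 gives b_{15} = 8781.

8781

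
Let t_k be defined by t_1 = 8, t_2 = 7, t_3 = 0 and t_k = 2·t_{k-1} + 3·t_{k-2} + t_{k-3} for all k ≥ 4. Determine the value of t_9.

6255

Iterate the recurrence:
t_4 = 29, t_5 = 65, t_6 = 217, t_7 = 658, t_8 = 2032, t_9 = 6255.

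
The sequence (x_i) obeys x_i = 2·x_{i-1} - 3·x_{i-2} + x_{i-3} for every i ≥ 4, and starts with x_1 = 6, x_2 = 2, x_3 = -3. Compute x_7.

Step forward from the initial values:
x_4 = -6; x_5 = -1; x_6 = 13; x_7 = 23.

23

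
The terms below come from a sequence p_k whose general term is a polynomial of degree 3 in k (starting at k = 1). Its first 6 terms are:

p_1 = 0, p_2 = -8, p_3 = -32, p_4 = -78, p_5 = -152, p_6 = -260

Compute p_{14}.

-3068

1st diffs: -8, -24, -46, -74, -108.
2nd diffs: -16, -22, -28, -34.
3rd diffs: -6, -6, -6 (constant).
Newton forward-difference form: p_k = (-8)·C(k-1,1) + (-16)·C(k-1,2) + (-6)·C(k-1,3).
At k = 14: k-1 = 13, so p_{14} = -104 - 1248 - 1716 = -3068.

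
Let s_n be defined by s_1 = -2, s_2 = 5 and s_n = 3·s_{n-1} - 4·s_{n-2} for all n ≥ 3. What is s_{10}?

Step forward from the initial values:
s_3 = 23;  s_4 = 49;  s_5 = 55;  s_6 = -31;  s_7 = -313;  s_8 = -815;  s_9 = -1193;  s_{10} = -319.

-319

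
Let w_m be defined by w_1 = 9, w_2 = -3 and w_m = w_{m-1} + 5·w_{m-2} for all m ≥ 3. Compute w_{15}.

5011962

Compute successive terms:
w_3 = 42  w_4 = 27  w_5 = 237  …  w_{12} = 225732  w_{13} = 647217  w_{14} = 1775877  w_{15} = 5011962.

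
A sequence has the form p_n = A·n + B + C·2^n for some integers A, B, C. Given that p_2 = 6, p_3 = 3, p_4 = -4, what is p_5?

Write the equations: 2A + B + 4C = 6; 3A + B + 8C = 3; 4A + B + 16C = -4.
Subtracting the first from the second: A + 4C = -3.
Subtracting the second from the third: A + 8C = -7.
Solving: C = -1, A = 1, then B = 8.
So p_n = 1·n + 8 + (-1)·2^n; at n=5 this is -19.

-19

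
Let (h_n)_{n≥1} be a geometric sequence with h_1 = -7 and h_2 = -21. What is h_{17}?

-301327047

Common ratio r = 3.
h_n = (-7)·3^(n-1).
h_{17} = (-7)·3^16 = -301327047.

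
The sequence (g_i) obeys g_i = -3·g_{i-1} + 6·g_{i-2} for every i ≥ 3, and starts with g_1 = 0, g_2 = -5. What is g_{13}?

Step forward from the initial values:
g_3 = 15, g_4 = -75, g_5 = 315, …, g_{10} = -508275, g_{11} = 2222235, g_{12} = -9716355, g_{13} = 42482475.

42482475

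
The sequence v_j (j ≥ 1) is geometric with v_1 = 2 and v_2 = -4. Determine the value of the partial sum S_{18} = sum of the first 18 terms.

-174762

Common ratio r = -2.
v_j = 2·(-2)^(j-1).
S = 2·((-2)^18 - 1)/(-2 - 1) = 2·(262144 - 1)/(-3) = -174762.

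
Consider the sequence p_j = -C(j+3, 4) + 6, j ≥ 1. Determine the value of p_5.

-64

C(8, 4) = 70, so p_5 = -64.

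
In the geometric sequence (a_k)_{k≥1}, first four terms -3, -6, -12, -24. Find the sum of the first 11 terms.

-6141

Common ratio r = 2.
a_k = (-3)·2^(k-1).
S = (-3)·(2^11 - 1)/(2 - 1) = (-3)·(2048 - 1)/(1) = -6141.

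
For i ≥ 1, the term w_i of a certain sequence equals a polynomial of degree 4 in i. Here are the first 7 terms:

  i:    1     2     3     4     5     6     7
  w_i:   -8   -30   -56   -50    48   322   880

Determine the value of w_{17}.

1st diffs: -22, -26, 6, 98, 274, 558.
2nd diffs: -4, 32, 92, 176, 284.
3rd diffs: 36, 60, 84, 108.
4th diffs: 24, 24, 24 (constant).
Newton forward-difference form: w_i = -8 + (-22)·C(i-1,1) + (-4)·C(i-1,2) + 36·C(i-1,3) + 24·C(i-1,4).
At i = 17: i-1 = 16, so w_{17} = -8 - 352 - 480 + 20160 + 43680 = 63000.

63000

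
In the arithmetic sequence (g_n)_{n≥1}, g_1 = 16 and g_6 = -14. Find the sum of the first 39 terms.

-3822

Common difference d = (-14 - 16) / (6 - 1) = -6.
g_n = 16 + (n - 1)·(-6).
g_{39} = -212; S = 39·(16 + (-212))/2 = -3822.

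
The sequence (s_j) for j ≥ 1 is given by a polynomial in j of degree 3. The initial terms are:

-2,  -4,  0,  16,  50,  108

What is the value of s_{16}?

1st diffs: -2, 4, 16, 34, 58.
2nd diffs: 6, 12, 18, 24.
3rd diffs: 6, 6, 6 (constant).
Newton forward-difference form: s_j = -2 + (-2)·C(j-1,1) + 6·C(j-1,2) + 6·C(j-1,3).
At j = 16: j-1 = 15, so s_{16} = -2 - 30 + 630 + 2730 = 3328.

3328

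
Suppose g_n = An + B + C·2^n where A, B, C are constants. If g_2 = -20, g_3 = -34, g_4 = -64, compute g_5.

-126

The three given values yield: 2A + B + 4C = -20; 3A + B + 8C = -34; 4A + B + 16C = -64.
Subtracting the first from the second: A + 4C = -14.
Subtracting the second from the third: A + 8C = -30.
Solving: C = -4, A = 2, then B = -8.
Therefore g_5 = 10 + (-8) + (-4)·32 = -126.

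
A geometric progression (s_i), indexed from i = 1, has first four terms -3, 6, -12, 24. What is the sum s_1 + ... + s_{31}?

Common ratio r = -2.
s_i = (-3)·(-2)^(i-1).
S = (-3)·((-2)^31 - 1)/(-2 - 1) = (-3)·(-2147483648 - 1)/(-3) = -2147483649.

-2147483649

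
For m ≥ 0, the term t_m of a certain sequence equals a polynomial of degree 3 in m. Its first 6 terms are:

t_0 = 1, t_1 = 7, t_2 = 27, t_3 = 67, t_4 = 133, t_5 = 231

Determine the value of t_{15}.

1st diffs: 6, 20, 40, 66, 98.
2nd diffs: 14, 20, 26, 32.
3rd diffs: 6, 6, 6 (constant).
So t_m = m^3 + 4m^2 + m + 1.
Evaluating at m = 15 gives t_{15} = 4291.

4291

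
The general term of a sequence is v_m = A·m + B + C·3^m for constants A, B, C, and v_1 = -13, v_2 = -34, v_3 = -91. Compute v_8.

-19708

The three given values yield: A + B + 3C = -13; 2A + B + 9C = -34; 3A + B + 27C = -91.
Subtracting the first from the second: A + 6C = -21.
Subtracting the second from the third: A + 18C = -57.
Solving: C = -3, A = -3, then B = -1.
So v_m = -3·m + (-1) + (-3)·3^m; at m=8 this is -19708.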